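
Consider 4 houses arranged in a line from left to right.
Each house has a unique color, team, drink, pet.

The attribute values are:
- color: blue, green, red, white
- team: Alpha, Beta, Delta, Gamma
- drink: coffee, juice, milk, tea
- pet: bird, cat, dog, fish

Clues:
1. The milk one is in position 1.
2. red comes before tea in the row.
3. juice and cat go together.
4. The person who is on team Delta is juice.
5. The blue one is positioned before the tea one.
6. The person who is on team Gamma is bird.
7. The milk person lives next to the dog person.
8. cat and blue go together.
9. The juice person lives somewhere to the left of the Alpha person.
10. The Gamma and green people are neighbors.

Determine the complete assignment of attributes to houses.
Solution:

House | Color | Team | Drink | Pet
----------------------------------
  1   | red | Gamma | milk | bird
  2   | green | Beta | coffee | dog
  3   | blue | Delta | juice | cat
  4   | white | Alpha | tea | fish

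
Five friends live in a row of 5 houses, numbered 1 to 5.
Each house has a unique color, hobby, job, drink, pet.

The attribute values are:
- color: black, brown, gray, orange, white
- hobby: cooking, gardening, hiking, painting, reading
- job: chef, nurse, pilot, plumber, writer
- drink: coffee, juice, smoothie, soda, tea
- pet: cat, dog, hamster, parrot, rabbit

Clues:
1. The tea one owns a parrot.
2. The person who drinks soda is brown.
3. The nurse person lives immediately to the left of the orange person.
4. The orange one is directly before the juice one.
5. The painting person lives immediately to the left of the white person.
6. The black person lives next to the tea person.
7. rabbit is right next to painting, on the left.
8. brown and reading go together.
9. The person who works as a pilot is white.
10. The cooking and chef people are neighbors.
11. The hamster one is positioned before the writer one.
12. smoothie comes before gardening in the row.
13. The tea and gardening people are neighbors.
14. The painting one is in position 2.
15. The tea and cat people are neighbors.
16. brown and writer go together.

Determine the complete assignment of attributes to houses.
Solution:

House | Color | Hobby | Job | Drink | Pet
-----------------------------------------
  1   | black | cooking | nurse | smoothie | rabbit
  2   | orange | painting | chef | tea | parrot
  3   | white | gardening | pilot | juice | cat
  4   | gray | hiking | plumber | coffee | hamster
  5   | brown | reading | writer | soda | dog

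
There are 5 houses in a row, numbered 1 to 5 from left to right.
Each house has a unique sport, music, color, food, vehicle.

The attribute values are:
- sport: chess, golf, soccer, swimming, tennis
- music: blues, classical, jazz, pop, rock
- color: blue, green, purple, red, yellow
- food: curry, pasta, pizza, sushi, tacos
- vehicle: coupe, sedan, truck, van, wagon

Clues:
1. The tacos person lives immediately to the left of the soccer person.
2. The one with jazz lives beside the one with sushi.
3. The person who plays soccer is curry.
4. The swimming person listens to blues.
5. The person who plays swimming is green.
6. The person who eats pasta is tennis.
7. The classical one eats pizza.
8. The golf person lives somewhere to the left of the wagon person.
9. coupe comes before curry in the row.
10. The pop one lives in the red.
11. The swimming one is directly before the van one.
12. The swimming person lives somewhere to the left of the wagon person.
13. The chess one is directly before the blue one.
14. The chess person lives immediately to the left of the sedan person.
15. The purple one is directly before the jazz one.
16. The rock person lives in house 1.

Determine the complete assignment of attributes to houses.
Solution:

House | Sport | Music | Color | Food | Vehicle
----------------------------------------------
  1   | chess | rock | purple | tacos | coupe
  2   | soccer | jazz | blue | curry | sedan
  3   | swimming | blues | green | sushi | truck
  4   | golf | classical | yellow | pizza | van
  5   | tennis | pop | red | pasta | wagon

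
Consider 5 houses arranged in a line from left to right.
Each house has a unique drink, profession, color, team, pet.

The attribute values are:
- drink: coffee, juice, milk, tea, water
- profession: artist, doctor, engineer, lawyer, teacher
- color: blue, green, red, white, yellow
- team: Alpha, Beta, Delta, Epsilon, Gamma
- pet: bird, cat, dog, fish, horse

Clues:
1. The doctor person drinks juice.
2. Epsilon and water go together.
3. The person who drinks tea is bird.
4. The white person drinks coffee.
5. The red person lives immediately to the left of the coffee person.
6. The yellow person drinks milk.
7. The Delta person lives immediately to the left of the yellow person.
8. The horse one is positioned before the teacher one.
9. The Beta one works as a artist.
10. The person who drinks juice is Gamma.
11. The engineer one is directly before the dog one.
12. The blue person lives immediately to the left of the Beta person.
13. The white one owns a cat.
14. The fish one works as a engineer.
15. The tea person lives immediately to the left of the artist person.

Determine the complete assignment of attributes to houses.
Solution:

House | Drink | Profession | Color | Team | Pet
-----------------------------------------------
  1   | tea | lawyer | blue | Delta | bird
  2   | milk | artist | yellow | Beta | horse
  3   | water | engineer | green | Epsilon | fish
  4   | juice | doctor | red | Gamma | dog
  5   | coffee | teacher | white | Alpha | cat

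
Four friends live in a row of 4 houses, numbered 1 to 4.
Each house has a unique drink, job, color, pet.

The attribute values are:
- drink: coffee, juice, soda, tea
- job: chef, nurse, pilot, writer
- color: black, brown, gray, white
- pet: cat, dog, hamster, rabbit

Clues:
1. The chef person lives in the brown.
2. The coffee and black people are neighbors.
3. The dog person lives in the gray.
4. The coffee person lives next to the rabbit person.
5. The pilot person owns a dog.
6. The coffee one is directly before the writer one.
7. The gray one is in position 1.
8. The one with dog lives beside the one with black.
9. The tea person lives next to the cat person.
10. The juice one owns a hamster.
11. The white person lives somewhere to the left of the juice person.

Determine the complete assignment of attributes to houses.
Solution:

House | Drink | Job | Color | Pet
---------------------------------
  1   | coffee | pilot | gray | dog
  2   | tea | writer | black | rabbit
  3   | soda | nurse | white | cat
  4   | juice | chef | brown | hamster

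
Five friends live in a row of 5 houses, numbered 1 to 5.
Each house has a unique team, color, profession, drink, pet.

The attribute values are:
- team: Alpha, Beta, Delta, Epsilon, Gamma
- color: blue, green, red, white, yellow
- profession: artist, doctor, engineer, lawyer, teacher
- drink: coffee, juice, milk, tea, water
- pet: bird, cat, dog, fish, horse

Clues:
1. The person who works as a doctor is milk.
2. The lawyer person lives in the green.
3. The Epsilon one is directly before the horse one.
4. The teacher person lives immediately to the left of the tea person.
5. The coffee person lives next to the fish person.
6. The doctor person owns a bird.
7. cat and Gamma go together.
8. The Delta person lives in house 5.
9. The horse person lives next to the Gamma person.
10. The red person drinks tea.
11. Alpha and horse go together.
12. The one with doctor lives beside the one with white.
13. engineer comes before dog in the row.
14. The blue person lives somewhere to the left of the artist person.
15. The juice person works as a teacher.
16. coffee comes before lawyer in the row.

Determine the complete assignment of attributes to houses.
Solution:

House | Team | Color | Profession | Drink | Pet
-----------------------------------------------
  1   | Epsilon | blue | doctor | milk | bird
  2   | Alpha | white | teacher | juice | horse
  3   | Gamma | red | engineer | tea | cat
  4   | Beta | yellow | artist | coffee | dog
  5   | Delta | green | lawyer | water | fish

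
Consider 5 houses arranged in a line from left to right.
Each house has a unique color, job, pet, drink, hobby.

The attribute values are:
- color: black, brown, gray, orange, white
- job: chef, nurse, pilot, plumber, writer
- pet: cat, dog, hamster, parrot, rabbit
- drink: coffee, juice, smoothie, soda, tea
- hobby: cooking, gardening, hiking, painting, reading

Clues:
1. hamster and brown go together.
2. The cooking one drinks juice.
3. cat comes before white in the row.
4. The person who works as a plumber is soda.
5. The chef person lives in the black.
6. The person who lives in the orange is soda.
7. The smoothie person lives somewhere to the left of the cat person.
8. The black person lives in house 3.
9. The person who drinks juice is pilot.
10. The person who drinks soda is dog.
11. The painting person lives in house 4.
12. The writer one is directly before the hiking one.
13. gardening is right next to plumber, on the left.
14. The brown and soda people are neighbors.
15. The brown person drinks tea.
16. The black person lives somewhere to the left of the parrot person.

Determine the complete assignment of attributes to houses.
Solution:

House | Color | Job | Pet | Drink | Hobby
-----------------------------------------
  1   | brown | writer | hamster | tea | gardening
  2   | orange | plumber | dog | soda | hiking
  3   | black | chef | rabbit | smoothie | reading
  4   | gray | nurse | cat | coffee | painting
  5   | white | pilot | parrot | juice | cooking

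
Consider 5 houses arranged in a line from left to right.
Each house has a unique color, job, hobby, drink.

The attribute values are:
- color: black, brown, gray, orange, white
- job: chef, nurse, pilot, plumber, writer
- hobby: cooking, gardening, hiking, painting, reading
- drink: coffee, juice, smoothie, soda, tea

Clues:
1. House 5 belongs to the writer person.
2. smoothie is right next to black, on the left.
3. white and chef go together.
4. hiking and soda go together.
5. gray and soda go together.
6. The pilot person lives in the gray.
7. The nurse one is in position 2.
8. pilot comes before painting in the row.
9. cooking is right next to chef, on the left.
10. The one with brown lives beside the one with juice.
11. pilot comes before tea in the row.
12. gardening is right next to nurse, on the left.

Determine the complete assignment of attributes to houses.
Solution:

House | Color | Job | Hobby | Drink
-----------------------------------
  1   | brown | plumber | gardening | smoothie
  2   | black | nurse | cooking | juice
  3   | white | chef | reading | coffee
  4   | gray | pilot | hiking | soda
  5   | orange | writer | painting | tea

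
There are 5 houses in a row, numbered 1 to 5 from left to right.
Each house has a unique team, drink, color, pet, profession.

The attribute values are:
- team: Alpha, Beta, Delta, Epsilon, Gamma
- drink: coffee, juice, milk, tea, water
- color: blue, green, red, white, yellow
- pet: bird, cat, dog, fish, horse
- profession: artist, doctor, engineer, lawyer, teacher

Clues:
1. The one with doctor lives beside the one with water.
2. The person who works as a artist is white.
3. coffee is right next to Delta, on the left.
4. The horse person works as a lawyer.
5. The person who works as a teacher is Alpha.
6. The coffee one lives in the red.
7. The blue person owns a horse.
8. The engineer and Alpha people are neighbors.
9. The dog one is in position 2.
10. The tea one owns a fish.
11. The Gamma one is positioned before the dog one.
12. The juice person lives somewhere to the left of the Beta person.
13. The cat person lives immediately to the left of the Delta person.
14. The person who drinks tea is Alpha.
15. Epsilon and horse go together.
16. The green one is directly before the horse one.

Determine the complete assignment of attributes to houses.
Solution:

House | Team | Drink | Color | Pet | Profession
-----------------------------------------------
  1   | Gamma | coffee | red | cat | doctor
  2   | Delta | water | yellow | dog | engineer
  3   | Alpha | tea | green | fish | teacher
  4   | Epsilon | juice | blue | horse | lawyer
  5   | Beta | milk | white | bird | artist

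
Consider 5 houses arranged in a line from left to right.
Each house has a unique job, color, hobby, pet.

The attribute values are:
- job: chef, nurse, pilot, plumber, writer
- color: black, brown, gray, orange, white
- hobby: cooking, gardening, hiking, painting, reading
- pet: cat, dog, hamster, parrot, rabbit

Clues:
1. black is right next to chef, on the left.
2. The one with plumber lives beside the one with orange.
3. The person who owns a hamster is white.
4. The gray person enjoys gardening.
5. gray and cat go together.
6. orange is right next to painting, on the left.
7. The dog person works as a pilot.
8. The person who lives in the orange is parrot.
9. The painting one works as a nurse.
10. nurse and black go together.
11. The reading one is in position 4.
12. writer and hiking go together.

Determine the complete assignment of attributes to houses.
Solution:

House | Job | Color | Hobby | Pet
---------------------------------
  1   | plumber | gray | gardening | cat
  2   | writer | orange | hiking | parrot
  3   | nurse | black | painting | rabbit
  4   | chef | white | reading | hamster
  5   | pilot | brown | cooking | dog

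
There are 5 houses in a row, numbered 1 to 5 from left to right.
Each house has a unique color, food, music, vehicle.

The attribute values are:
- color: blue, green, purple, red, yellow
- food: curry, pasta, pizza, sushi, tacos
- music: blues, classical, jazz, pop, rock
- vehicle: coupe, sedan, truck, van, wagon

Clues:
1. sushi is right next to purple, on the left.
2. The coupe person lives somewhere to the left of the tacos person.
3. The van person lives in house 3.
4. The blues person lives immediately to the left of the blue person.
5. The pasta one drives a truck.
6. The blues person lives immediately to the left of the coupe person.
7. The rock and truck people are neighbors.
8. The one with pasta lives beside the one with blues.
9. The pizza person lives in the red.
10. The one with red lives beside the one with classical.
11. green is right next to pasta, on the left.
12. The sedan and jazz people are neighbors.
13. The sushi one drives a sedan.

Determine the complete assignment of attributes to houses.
Solution:

House | Color | Food | Music | Vehicle
--------------------------------------
  1   | green | sushi | rock | sedan
  2   | purple | pasta | jazz | truck
  3   | red | pizza | blues | van
  4   | blue | curry | classical | coupe
  5   | yellow | tacos | pop | wagon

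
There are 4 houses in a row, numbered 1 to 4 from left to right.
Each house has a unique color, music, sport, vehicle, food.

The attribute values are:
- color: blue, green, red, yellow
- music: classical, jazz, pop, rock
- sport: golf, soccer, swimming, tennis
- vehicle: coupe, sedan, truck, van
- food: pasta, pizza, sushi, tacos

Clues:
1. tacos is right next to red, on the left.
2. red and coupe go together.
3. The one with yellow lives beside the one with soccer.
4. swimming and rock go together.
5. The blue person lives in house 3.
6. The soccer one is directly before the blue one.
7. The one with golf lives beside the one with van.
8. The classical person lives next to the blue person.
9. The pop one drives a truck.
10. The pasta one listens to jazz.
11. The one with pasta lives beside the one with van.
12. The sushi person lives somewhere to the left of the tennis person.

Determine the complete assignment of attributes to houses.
Solution:

House | Color | Music | Sport | Vehicle | Food
----------------------------------------------
  1   | yellow | jazz | golf | sedan | pasta
  2   | green | classical | soccer | van | sushi
  3   | blue | pop | tennis | truck | tacos
  4   | red | rock | swimming | coupe | pizza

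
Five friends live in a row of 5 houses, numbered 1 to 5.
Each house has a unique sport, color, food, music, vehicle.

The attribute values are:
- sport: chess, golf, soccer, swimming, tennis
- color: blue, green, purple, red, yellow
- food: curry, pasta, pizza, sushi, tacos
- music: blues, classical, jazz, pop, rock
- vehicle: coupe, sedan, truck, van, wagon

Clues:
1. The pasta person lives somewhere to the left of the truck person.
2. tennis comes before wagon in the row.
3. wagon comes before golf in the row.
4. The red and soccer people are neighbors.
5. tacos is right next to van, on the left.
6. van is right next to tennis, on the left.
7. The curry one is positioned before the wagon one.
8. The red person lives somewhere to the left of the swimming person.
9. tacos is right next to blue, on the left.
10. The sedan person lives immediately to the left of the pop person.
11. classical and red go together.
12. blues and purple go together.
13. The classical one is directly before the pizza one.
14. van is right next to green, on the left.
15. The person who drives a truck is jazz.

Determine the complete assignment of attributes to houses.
Solution:

House | Sport | Color | Food | Music | Vehicle
----------------------------------------------
  1   | chess | red | tacos | classical | sedan
  2   | soccer | blue | pizza | pop | van
  3   | tennis | green | curry | rock | coupe
  4   | swimming | purple | pasta | blues | wagon
  5   | golf | yellow | sushi | jazz | truck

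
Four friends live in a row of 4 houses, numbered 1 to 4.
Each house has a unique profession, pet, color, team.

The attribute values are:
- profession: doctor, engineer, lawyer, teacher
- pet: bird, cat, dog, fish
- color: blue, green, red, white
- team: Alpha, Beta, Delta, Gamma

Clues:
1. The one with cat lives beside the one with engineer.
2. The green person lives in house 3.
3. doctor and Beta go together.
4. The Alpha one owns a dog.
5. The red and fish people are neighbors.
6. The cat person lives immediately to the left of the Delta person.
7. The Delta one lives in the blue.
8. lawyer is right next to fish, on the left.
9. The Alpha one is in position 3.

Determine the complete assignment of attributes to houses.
Solution:

House | Profession | Pet | Color | Team
---------------------------------------
  1   | lawyer | cat | red | Gamma
  2   | engineer | fish | blue | Delta
  3   | teacher | dog | green | Alpha
  4   | doctor | bird | white | Beta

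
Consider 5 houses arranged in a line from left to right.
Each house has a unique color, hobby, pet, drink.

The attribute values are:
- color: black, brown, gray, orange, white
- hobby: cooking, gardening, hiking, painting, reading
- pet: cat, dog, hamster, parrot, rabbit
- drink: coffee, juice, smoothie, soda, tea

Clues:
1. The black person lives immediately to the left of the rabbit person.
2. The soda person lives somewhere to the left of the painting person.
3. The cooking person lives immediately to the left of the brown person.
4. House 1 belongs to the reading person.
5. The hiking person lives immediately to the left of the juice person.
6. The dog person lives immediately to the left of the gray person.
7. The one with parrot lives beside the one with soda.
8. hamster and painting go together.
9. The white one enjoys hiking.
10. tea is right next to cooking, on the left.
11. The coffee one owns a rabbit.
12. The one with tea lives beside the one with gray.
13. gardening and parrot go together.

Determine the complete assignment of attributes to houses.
Solution:

House | Color | Hobby | Pet | Drink
-----------------------------------
  1   | black | reading | dog | tea
  2   | gray | cooking | rabbit | coffee
  3   | brown | gardening | parrot | smoothie
  4   | white | hiking | cat | soda
  5   | orange | painting | hamster | juice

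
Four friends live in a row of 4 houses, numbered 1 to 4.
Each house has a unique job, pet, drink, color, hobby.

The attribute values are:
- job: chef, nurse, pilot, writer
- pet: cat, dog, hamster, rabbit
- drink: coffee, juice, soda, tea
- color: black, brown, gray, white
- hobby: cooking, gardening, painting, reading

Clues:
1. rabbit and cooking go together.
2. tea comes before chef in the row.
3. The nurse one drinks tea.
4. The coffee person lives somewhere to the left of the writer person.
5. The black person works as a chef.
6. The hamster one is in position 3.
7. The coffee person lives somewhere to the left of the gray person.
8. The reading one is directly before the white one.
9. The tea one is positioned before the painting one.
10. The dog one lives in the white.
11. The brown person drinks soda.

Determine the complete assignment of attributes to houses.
Solution:

House | Job | Pet | Drink | Color | Hobby
-----------------------------------------
  1   | pilot | cat | soda | brown | reading
  2   | nurse | dog | tea | white | gardening
  3   | chef | hamster | coffee | black | painting
  4   | writer | rabbit | juice | gray | cooking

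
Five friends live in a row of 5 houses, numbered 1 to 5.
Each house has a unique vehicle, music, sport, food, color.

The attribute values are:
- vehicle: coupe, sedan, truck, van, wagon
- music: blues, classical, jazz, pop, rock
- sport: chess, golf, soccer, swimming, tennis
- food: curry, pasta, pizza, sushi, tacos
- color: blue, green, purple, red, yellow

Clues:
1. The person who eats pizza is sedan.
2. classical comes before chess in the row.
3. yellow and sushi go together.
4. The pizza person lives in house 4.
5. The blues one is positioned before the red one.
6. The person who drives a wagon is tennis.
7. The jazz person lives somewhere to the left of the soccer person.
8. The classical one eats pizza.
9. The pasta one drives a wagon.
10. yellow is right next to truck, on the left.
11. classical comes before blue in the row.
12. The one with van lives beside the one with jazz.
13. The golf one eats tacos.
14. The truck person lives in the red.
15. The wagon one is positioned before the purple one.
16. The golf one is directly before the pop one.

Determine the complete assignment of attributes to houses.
Solution:

House | Vehicle | Music | Sport | Food | Color
----------------------------------------------
  1   | van | blues | swimming | sushi | yellow
  2   | truck | jazz | golf | tacos | red
  3   | wagon | pop | tennis | pasta | green
  4   | sedan | classical | soccer | pizza | purple
  5   | coupe | rock | chess | curry | blue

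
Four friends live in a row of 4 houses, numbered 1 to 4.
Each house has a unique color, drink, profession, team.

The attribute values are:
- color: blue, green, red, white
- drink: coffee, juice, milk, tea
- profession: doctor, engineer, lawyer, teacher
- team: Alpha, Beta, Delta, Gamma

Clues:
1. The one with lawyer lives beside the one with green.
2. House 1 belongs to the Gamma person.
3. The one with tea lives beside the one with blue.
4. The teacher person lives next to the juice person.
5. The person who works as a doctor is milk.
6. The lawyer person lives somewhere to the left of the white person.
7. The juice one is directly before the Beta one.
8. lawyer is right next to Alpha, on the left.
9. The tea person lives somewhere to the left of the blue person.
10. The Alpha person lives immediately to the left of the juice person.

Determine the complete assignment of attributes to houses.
Solution:

House | Color | Drink | Profession | Team
-----------------------------------------
  1   | red | coffee | lawyer | Gamma
  2   | green | tea | teacher | Alpha
  3   | blue | juice | engineer | Delta
  4   | white | milk | doctor | Beta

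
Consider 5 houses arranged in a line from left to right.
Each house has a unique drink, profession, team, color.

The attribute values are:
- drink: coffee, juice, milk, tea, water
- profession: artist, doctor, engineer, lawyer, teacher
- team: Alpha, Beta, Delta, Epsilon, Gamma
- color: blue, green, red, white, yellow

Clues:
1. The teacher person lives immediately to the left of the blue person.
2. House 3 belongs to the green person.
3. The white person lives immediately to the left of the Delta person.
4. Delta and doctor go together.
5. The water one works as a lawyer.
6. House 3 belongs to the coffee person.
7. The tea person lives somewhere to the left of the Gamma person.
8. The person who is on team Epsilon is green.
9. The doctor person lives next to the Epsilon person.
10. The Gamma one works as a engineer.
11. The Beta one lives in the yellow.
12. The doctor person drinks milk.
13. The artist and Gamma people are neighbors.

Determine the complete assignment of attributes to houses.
Solution:

House | Drink | Profession | Team | Color
-----------------------------------------
  1   | tea | teacher | Alpha | white
  2   | milk | doctor | Delta | blue
  3   | coffee | artist | Epsilon | green
  4   | juice | engineer | Gamma | red
  5   | water | lawyer | Beta | yellow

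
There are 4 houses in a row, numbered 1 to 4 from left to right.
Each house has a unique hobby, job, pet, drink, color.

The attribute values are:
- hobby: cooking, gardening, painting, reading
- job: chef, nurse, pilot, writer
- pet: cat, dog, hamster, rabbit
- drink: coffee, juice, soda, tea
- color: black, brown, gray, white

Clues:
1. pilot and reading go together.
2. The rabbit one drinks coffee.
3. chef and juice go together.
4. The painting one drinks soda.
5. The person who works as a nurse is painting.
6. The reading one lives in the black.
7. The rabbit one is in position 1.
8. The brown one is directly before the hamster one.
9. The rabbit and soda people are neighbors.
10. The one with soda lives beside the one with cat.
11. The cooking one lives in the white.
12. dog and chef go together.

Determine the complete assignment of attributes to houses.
Solution:

House | Hobby | Job | Pet | Drink | Color
-----------------------------------------
  1   | gardening | writer | rabbit | coffee | brown
  2   | painting | nurse | hamster | soda | gray
  3   | reading | pilot | cat | tea | black
  4   | cooking | chef | dog | juice | white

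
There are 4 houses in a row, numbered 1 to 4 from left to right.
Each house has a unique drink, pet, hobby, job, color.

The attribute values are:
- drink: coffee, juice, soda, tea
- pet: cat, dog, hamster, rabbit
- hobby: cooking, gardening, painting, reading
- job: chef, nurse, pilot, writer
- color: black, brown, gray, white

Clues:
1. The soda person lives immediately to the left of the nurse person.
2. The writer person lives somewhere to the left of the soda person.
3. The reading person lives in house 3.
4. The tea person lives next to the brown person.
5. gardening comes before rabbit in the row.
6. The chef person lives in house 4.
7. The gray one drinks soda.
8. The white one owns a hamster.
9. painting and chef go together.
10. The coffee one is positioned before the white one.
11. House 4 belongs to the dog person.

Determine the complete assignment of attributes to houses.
Solution:

House | Drink | Pet | Hobby | Job | Color
-----------------------------------------
  1   | coffee | cat | gardening | writer | black
  2   | soda | rabbit | cooking | pilot | gray
  3   | tea | hamster | reading | nurse | white
  4   | juice | dog | painting | chef | brown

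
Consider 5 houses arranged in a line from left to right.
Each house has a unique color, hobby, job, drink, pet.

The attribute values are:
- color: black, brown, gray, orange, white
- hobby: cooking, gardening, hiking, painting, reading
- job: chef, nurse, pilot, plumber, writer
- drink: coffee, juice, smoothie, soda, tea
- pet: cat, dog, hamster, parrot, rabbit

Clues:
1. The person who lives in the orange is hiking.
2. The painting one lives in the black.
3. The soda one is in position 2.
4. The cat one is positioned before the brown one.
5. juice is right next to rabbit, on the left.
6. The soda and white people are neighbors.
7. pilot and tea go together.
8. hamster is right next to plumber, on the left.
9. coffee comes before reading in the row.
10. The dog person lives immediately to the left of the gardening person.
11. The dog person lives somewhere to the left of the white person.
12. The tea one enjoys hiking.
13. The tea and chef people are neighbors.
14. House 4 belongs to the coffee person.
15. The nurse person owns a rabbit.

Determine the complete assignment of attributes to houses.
Solution:

House | Color | Hobby | Job | Drink | Pet
-----------------------------------------
  1   | orange | hiking | pilot | tea | dog
  2   | gray | gardening | chef | soda | hamster
  3   | white | cooking | plumber | juice | cat
  4   | black | painting | nurse | coffee | rabbit
  5   | brown | reading | writer | smoothie | parrot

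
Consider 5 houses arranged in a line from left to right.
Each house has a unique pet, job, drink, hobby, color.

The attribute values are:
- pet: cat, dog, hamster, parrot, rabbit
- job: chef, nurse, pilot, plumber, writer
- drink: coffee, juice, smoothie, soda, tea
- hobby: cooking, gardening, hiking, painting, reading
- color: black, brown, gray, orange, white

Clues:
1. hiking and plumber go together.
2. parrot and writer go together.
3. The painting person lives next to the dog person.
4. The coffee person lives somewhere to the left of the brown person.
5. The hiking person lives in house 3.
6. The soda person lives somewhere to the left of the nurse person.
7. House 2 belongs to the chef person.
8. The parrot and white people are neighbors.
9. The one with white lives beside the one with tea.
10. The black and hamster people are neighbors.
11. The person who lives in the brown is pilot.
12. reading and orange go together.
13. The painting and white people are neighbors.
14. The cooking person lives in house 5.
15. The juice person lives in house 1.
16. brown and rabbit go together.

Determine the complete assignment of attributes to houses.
Solution:

House | Pet | Job | Drink | Hobby | Color
-----------------------------------------
  1   | parrot | writer | juice | painting | gray
  2   | dog | chef | soda | gardening | white
  3   | cat | plumber | tea | hiking | black
  4   | hamster | nurse | coffee | reading | orange
  5   | rabbit | pilot | smoothie | cooking | brown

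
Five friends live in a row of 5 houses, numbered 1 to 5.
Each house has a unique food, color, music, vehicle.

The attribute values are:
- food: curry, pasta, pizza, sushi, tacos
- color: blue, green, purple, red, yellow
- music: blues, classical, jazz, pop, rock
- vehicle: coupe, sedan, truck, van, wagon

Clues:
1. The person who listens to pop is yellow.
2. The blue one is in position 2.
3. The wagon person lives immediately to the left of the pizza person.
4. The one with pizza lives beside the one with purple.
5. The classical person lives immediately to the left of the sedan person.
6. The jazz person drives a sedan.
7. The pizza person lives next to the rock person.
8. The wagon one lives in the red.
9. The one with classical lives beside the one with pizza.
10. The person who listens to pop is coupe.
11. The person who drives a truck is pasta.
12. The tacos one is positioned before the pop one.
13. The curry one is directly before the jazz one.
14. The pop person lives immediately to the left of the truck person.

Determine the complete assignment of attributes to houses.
Solution:

House | Food | Color | Music | Vehicle
--------------------------------------
  1   | curry | red | classical | wagon
  2   | pizza | blue | jazz | sedan
  3   | tacos | purple | rock | van
  4   | sushi | yellow | pop | coupe
  5   | pasta | green | blues | truck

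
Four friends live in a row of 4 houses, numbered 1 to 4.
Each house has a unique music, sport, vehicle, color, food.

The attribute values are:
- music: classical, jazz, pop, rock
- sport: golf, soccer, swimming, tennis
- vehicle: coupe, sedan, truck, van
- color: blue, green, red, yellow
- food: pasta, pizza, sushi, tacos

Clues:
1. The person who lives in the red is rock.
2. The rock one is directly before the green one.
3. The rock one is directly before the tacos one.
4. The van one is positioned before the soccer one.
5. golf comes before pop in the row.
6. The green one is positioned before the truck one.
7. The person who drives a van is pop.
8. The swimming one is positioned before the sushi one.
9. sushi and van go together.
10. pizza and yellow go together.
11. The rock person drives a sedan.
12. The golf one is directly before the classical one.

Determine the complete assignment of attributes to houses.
Solution:

House | Music | Sport | Vehicle | Color | Food
----------------------------------------------
  1   | rock | golf | sedan | red | pasta
  2   | classical | swimming | coupe | green | tacos
  3   | pop | tennis | van | blue | sushi
  4   | jazz | soccer | truck | yellow | pizza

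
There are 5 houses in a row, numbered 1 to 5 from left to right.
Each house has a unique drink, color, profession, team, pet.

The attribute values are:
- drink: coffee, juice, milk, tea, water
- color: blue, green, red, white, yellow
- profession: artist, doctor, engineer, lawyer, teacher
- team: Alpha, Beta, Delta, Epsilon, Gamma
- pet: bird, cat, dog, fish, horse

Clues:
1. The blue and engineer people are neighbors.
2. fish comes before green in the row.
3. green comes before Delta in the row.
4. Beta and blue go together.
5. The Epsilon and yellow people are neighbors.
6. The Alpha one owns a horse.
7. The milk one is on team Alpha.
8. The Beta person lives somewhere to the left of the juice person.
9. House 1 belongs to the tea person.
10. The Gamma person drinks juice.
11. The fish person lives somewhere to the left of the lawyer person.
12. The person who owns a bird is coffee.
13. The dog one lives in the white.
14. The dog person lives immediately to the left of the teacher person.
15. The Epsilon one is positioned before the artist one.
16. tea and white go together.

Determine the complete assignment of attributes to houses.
Solution:

House | Drink | Color | Profession | Team | Pet
-----------------------------------------------
  1   | tea | white | doctor | Epsilon | dog
  2   | milk | yellow | teacher | Alpha | horse
  3   | water | blue | artist | Beta | fish
  4   | juice | green | engineer | Gamma | cat
  5   | coffee | red | lawyer | Delta | bird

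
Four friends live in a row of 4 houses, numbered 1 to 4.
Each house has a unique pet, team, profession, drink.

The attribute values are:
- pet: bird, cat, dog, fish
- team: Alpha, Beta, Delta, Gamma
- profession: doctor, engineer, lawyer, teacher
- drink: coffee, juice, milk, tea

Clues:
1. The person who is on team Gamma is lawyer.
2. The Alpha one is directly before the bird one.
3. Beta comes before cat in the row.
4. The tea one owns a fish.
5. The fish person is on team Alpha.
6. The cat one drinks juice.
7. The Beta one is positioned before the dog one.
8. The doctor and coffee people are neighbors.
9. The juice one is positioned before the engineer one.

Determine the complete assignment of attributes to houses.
Solution:

House | Pet | Team | Profession | Drink
---------------------------------------
  1   | fish | Alpha | doctor | tea
  2   | bird | Beta | teacher | coffee
  3   | cat | Gamma | lawyer | juice
  4   | dog | Delta | engineer | milk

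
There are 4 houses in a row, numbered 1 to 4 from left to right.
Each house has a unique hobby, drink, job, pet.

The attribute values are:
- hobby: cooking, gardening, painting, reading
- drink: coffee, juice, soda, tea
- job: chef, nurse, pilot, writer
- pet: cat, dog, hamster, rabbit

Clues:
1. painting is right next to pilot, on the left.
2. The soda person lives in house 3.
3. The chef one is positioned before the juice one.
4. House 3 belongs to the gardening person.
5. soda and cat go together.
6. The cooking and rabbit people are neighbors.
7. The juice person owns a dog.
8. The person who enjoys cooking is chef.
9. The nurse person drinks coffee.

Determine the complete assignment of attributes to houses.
Solution:

House | Hobby | Drink | Job | Pet
---------------------------------
  1   | cooking | tea | chef | hamster
  2   | painting | coffee | nurse | rabbit
  3   | gardening | soda | pilot | cat
  4   | reading | juice | writer | dog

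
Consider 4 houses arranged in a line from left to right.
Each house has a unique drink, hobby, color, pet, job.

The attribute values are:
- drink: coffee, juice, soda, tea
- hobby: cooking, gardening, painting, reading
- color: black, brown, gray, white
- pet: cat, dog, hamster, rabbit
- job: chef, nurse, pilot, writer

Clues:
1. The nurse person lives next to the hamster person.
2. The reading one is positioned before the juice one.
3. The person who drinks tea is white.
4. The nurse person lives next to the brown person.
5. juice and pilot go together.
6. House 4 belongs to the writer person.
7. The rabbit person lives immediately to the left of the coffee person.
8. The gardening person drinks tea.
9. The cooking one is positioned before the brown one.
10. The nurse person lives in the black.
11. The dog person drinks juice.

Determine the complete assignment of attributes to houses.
Solution:

House | Drink | Hobby | Color | Pet | Job
-----------------------------------------
  1   | soda | cooking | black | rabbit | nurse
  2   | coffee | reading | brown | hamster | chef
  3   | juice | painting | gray | dog | pilot
  4   | tea | gardening | white | cat | writer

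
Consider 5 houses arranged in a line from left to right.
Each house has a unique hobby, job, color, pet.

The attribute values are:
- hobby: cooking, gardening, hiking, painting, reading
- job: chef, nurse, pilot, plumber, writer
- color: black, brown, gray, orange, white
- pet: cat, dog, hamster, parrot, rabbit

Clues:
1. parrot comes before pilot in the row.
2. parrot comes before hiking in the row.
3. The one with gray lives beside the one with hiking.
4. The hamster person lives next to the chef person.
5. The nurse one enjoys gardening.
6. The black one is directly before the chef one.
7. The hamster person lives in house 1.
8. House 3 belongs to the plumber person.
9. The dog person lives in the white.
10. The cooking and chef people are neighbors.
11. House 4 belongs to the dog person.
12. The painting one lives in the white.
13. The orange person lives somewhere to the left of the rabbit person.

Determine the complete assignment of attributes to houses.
Solution:

House | Hobby | Job | Color | Pet
---------------------------------
  1   | cooking | writer | black | hamster
  2   | reading | chef | gray | parrot
  3   | hiking | plumber | orange | cat
  4   | painting | pilot | white | dog
  5   | gardening | nurse | brown | rabbit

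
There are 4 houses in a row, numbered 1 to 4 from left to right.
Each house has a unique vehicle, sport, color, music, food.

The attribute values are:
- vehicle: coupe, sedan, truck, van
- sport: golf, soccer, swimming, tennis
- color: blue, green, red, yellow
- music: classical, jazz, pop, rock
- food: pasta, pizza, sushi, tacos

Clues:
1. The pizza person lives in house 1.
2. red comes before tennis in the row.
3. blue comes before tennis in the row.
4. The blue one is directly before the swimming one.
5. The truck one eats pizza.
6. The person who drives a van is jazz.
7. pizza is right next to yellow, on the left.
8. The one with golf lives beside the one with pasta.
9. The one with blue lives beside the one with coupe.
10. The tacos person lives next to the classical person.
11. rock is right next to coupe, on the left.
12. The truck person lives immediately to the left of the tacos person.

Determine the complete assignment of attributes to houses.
Solution:

House | Vehicle | Sport | Color | Music | Food
----------------------------------------------
  1   | truck | soccer | blue | rock | pizza
  2   | coupe | swimming | yellow | pop | tacos
  3   | sedan | golf | red | classical | sushi
  4   | van | tennis | green | jazz | pasta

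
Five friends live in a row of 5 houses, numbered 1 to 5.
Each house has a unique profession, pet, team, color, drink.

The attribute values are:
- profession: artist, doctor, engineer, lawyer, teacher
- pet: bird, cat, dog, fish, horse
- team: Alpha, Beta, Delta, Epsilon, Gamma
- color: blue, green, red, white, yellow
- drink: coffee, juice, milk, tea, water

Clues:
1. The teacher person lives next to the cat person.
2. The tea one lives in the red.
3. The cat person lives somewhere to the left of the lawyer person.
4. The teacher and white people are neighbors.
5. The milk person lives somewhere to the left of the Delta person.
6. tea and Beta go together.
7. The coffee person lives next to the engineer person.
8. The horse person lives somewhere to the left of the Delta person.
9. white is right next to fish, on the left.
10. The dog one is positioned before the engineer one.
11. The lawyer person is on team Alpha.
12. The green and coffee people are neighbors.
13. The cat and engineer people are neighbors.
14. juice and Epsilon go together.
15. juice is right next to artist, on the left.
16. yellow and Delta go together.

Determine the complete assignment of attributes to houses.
Solution:

House | Profession | Pet | Team | Color | Drink
-----------------------------------------------
  1   | teacher | dog | Epsilon | green | juice
  2   | artist | cat | Gamma | white | coffee
  3   | engineer | fish | Beta | red | tea
  4   | lawyer | horse | Alpha | blue | milk
  5   | doctor | bird | Delta | yellow | water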